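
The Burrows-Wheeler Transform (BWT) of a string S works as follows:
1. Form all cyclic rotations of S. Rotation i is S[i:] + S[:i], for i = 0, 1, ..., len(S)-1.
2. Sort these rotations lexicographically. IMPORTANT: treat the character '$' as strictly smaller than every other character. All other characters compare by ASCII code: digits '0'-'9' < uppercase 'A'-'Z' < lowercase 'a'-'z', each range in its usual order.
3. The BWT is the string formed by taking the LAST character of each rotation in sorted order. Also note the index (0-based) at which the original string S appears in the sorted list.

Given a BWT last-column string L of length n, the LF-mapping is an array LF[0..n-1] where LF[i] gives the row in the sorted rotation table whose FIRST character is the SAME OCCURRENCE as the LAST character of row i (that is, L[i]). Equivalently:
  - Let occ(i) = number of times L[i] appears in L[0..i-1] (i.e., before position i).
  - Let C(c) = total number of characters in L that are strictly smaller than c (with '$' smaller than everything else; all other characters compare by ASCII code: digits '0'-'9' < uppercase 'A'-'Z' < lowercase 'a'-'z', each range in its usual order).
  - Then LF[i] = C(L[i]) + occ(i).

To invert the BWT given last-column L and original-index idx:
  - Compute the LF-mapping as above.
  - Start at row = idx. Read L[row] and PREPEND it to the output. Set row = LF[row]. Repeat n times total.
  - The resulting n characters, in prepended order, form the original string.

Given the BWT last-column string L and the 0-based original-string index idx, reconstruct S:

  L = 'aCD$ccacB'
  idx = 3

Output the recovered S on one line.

LF mapping: 4 2 3 0 6 7 5 8 1
Walk LF starting at row 3, prepending L[row]:
  step 1: row=3, L[3]='$', prepend. Next row=LF[3]=0
  step 2: row=0, L[0]='a', prepend. Next row=LF[0]=4
  step 3: row=4, L[4]='c', prepend. Next row=LF[4]=6
  step 4: row=6, L[6]='a', prepend. Next row=LF[6]=5
  step 5: row=5, L[5]='c', prepend. Next row=LF[5]=7
  step 6: row=7, L[7]='c', prepend. Next row=LF[7]=8
  step 7: row=8, L[8]='B', prepend. Next row=LF[8]=1
  step 8: row=1, L[1]='C', prepend. Next row=LF[1]=2
  step 9: row=2, L[2]='D', prepend. Next row=LF[2]=3
Reversed output: DCBccaca$

Answer: DCBccaca$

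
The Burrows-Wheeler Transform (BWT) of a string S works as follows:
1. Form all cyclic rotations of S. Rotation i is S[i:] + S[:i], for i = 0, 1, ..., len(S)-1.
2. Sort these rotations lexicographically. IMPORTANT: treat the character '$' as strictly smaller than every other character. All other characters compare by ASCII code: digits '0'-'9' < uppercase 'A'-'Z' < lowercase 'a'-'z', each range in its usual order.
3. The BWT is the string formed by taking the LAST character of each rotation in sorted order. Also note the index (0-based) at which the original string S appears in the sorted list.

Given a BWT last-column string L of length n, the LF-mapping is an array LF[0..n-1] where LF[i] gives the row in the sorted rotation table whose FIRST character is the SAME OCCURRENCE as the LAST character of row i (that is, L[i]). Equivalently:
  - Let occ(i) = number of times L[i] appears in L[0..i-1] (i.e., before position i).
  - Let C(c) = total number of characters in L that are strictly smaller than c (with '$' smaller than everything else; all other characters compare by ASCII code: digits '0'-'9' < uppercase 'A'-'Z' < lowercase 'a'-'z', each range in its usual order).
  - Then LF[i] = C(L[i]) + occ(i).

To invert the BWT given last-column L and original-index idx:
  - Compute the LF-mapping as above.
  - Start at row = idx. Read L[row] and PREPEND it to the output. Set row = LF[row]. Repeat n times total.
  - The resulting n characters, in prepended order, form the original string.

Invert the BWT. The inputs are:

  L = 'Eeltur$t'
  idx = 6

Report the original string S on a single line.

Answer: turtleE$

Derivation:
LF mapping: 1 2 3 5 7 4 0 6
Walk LF starting at row 6, prepending L[row]:
  step 1: row=6, L[6]='$', prepend. Next row=LF[6]=0
  step 2: row=0, L[0]='E', prepend. Next row=LF[0]=1
  step 3: row=1, L[1]='e', prepend. Next row=LF[1]=2
  step 4: row=2, L[2]='l', prepend. Next row=LF[2]=3
  step 5: row=3, L[3]='t', prepend. Next row=LF[3]=5
  step 6: row=5, L[5]='r', prepend. Next row=LF[5]=4
  step 7: row=4, L[4]='u', prepend. Next row=LF[4]=7
  step 8: row=7, L[7]='t', prepend. Next row=LF[7]=6
Reversed output: turtleE$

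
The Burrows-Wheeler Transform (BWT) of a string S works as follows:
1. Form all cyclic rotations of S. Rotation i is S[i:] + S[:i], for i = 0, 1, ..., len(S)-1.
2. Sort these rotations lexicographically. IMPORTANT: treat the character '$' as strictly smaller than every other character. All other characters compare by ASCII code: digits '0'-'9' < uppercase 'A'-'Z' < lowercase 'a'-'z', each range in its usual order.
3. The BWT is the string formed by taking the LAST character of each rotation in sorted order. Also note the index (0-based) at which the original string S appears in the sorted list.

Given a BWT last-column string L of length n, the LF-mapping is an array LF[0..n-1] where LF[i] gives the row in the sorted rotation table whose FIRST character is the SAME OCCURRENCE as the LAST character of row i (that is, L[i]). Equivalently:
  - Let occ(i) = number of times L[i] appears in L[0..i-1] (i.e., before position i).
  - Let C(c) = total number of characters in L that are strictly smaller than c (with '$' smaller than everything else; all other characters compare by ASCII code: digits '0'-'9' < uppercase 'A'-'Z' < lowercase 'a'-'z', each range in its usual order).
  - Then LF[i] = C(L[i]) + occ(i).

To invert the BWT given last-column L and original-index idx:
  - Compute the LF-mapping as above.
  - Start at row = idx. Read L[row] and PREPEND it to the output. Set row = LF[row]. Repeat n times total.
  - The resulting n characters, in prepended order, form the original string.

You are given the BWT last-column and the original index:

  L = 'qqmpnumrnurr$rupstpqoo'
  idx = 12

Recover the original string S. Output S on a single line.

Answer: quouptsrrpnnprqmmourq$

Derivation:
LF mapping: 10 11 1 7 3 19 2 13 4 20 14 15 0 16 21 8 17 18 9 12 5 6
Walk LF starting at row 12, prepending L[row]:
  step 1: row=12, L[12]='$', prepend. Next row=LF[12]=0
  step 2: row=0, L[0]='q', prepend. Next row=LF[0]=10
  step 3: row=10, L[10]='r', prepend. Next row=LF[10]=14
  step 4: row=14, L[14]='u', prepend. Next row=LF[14]=21
  step 5: row=21, L[21]='o', prepend. Next row=LF[21]=6
  step 6: row=6, L[6]='m', prepend. Next row=LF[6]=2
  step 7: row=2, L[2]='m', prepend. Next row=LF[2]=1
  step 8: row=1, L[1]='q', prepend. Next row=LF[1]=11
  step 9: row=11, L[11]='r', prepend. Next row=LF[11]=15
  step 10: row=15, L[15]='p', prepend. Next row=LF[15]=8
  step 11: row=8, L[8]='n', prepend. Next row=LF[8]=4
  step 12: row=4, L[4]='n', prepend. Next row=LF[4]=3
  step 13: row=3, L[3]='p', prepend. Next row=LF[3]=7
  step 14: row=7, L[7]='r', prepend. Next row=LF[7]=13
  step 15: row=13, L[13]='r', prepend. Next row=LF[13]=16
  step 16: row=16, L[16]='s', prepend. Next row=LF[16]=17
  step 17: row=17, L[17]='t', prepend. Next row=LF[17]=18
  step 18: row=18, L[18]='p', prepend. Next row=LF[18]=9
  step 19: row=9, L[9]='u', prepend. Next row=LF[9]=20
  step 20: row=20, L[20]='o', prepend. Next row=LF[20]=5
  step 21: row=5, L[5]='u', prepend. Next row=LF[5]=19
  step 22: row=19, L[19]='q', prepend. Next row=LF[19]=12
Reversed output: quouptsrrpnnprqmmourq$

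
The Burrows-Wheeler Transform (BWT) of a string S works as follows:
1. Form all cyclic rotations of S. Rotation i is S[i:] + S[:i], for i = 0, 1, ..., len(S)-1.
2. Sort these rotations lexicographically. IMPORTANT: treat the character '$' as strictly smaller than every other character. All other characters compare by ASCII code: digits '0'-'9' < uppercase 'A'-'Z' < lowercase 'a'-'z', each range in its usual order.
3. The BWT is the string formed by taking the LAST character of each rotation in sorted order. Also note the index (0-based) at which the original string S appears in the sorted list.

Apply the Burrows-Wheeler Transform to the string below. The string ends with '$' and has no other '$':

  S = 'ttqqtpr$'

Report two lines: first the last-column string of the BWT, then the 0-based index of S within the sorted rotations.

All 8 rotations (rotation i = S[i:]+S[:i]):
  rot[0] = ttqqtpr$
  rot[1] = tqqtpr$t
  rot[2] = qqtpr$tt
  rot[3] = qtpr$ttq
  rot[4] = tpr$ttqq
  rot[5] = pr$ttqqt
  rot[6] = r$ttqqtp
  rot[7] = $ttqqtpr
Sorted (with $ < everything):
  sorted[0] = $ttqqtpr  (last char: 'r')
  sorted[1] = pr$ttqqt  (last char: 't')
  sorted[2] = qqtpr$tt  (last char: 't')
  sorted[3] = qtpr$ttq  (last char: 'q')
  sorted[4] = r$ttqqtp  (last char: 'p')
  sorted[5] = tpr$ttqq  (last char: 'q')
  sorted[6] = tqqtpr$t  (last char: 't')
  sorted[7] = ttqqtpr$  (last char: '$')
Last column: rttqpqt$
Original string S is at sorted index 7

Answer: rttqpqt$
7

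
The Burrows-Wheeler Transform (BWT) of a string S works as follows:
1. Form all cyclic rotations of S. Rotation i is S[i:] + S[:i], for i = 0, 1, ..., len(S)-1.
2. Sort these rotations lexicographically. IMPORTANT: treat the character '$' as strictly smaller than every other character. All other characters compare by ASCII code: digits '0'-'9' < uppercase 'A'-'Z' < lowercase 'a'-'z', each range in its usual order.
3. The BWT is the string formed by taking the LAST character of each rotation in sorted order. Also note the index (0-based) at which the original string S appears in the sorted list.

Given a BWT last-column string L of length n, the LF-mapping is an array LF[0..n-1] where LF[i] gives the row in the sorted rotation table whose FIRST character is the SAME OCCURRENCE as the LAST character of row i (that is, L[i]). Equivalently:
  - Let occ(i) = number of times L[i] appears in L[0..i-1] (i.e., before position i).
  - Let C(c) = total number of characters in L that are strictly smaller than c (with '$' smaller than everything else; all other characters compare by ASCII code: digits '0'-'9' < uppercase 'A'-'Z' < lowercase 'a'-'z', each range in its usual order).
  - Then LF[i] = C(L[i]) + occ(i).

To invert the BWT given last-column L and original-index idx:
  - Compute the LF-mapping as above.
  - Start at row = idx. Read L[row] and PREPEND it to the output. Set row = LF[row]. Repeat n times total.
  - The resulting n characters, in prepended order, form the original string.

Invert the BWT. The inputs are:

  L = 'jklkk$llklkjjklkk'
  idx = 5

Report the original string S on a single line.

LF mapping: 1 4 12 5 6 0 13 14 7 15 8 2 3 9 16 10 11
Walk LF starting at row 5, prepending L[row]:
  step 1: row=5, L[5]='$', prepend. Next row=LF[5]=0
  step 2: row=0, L[0]='j', prepend. Next row=LF[0]=1
  step 3: row=1, L[1]='k', prepend. Next row=LF[1]=4
  step 4: row=4, L[4]='k', prepend. Next row=LF[4]=6
  step 5: row=6, L[6]='l', prepend. Next row=LF[6]=13
  step 6: row=13, L[13]='k', prepend. Next row=LF[13]=9
  step 7: row=9, L[9]='l', prepend. Next row=LF[9]=15
  step 8: row=15, L[15]='k', prepend. Next row=LF[15]=10
  step 9: row=10, L[10]='k', prepend. Next row=LF[10]=8
  step 10: row=8, L[8]='k', prepend. Next row=LF[8]=7
  step 11: row=7, L[7]='l', prepend. Next row=LF[7]=14
  step 12: row=14, L[14]='l', prepend. Next row=LF[14]=16
  step 13: row=16, L[16]='k', prepend. Next row=LF[16]=11
  step 14: row=11, L[11]='j', prepend. Next row=LF[11]=2
  step 15: row=2, L[2]='l', prepend. Next row=LF[2]=12
  step 16: row=12, L[12]='j', prepend. Next row=LF[12]=3
  step 17: row=3, L[3]='k', prepend. Next row=LF[3]=5
Reversed output: kjljkllkkklklkkj$

Answer: kjljkllkkklklkkj$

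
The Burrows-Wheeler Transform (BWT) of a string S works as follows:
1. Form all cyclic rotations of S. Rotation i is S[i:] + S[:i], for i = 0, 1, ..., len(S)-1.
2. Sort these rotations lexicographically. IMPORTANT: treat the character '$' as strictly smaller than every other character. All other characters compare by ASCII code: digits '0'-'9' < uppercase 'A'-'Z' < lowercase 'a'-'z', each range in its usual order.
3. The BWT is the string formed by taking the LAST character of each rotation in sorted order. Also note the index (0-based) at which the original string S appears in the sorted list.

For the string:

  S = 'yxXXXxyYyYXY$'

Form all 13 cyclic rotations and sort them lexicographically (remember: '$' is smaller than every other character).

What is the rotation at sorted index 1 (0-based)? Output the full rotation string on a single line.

Answer: XXXxyYyYXY$yx

Derivation:
All 13 rotations (rotation i = S[i:]+S[:i]):
  rot[0] = yxXXXxyYyYXY$
  rot[1] = xXXXxyYyYXY$y
  rot[2] = XXXxyYyYXY$yx
  rot[3] = XXxyYyYXY$yxX
  rot[4] = XxyYyYXY$yxXX
  rot[5] = xyYyYXY$yxXXX
  rot[6] = yYyYXY$yxXXXx
  rot[7] = YyYXY$yxXXXxy
  rot[8] = yYXY$yxXXXxyY
  rot[9] = YXY$yxXXXxyYy
  rot[10] = XY$yxXXXxyYyY
  rot[11] = Y$yxXXXxyYyYX
  rot[12] = $yxXXXxyYyYXY
Sorted (with $ < everything):
  sorted[0] = $yxXXXxyYyYXY
  sorted[1] = XXXxyYyYXY$yx
  sorted[2] = XXxyYyYXY$yxX
  sorted[3] = XY$yxXXXxyYyY
  sorted[4] = XxyYyYXY$yxXX
  sorted[5] = Y$yxXXXxyYyYX
  sorted[6] = YXY$yxXXXxyYy
  sorted[7] = YyYXY$yxXXXxy
  sorted[8] = xXXXxyYyYXY$y
  sorted[9] = xyYyYXY$yxXXX
  sorted[10] = yYXY$yxXXXxyY
  sorted[11] = yYyYXY$yxXXXx
  sorted[12] = yxXXXxyYyYXY$
sorted[1] = XXXxyYyYXY$yx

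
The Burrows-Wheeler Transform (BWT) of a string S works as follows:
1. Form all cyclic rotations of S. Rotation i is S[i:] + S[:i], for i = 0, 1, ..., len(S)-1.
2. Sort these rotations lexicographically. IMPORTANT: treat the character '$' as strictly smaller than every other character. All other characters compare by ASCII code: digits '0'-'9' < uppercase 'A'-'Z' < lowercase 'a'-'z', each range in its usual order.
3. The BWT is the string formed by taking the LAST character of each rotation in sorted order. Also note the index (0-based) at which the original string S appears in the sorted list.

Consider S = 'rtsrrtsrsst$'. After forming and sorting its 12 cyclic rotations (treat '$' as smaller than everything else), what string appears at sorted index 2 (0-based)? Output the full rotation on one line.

Answer: rsst$rtsrrts

Derivation:
All 12 rotations (rotation i = S[i:]+S[:i]):
  rot[0] = rtsrrtsrsst$
  rot[1] = tsrrtsrsst$r
  rot[2] = srrtsrsst$rt
  rot[3] = rrtsrsst$rts
  rot[4] = rtsrsst$rtsr
  rot[5] = tsrsst$rtsrr
  rot[6] = srsst$rtsrrt
  rot[7] = rsst$rtsrrts
  rot[8] = sst$rtsrrtsr
  rot[9] = st$rtsrrtsrs
  rot[10] = t$rtsrrtsrss
  rot[11] = $rtsrrtsrsst
Sorted (with $ < everything):
  sorted[0] = $rtsrrtsrsst
  sorted[1] = rrtsrsst$rts
  sorted[2] = rsst$rtsrrts
  sorted[3] = rtsrrtsrsst$
  sorted[4] = rtsrsst$rtsr
  sorted[5] = srrtsrsst$rt
  sorted[6] = srsst$rtsrrt
  sorted[7] = sst$rtsrrtsr
  sorted[8] = st$rtsrrtsrs
  sorted[9] = t$rtsrrtsrss
  sorted[10] = tsrrtsrsst$r
  sorted[11] = tsrsst$rtsrr
sorted[2] = rsst$rtsrrts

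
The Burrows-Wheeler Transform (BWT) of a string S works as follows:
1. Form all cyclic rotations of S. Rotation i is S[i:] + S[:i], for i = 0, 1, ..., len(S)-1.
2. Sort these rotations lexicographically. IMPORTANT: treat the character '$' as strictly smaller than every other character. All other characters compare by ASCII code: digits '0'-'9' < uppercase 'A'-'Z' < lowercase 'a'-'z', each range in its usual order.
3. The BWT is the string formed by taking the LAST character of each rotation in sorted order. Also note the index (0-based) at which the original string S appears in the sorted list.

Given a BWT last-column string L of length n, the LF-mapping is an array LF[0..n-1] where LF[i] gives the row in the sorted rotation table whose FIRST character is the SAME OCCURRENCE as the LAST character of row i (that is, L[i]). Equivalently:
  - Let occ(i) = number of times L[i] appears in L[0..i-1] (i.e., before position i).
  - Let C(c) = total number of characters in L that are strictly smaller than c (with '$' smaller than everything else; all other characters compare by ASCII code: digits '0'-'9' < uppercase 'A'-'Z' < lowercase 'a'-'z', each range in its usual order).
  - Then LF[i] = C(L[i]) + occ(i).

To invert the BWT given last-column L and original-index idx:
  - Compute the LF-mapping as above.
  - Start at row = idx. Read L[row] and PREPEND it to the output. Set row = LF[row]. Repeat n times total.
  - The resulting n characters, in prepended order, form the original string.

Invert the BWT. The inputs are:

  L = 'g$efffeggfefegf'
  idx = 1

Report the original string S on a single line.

LF mapping: 11 0 1 5 6 7 2 12 13 8 3 9 4 14 10
Walk LF starting at row 1, prepending L[row]:
  step 1: row=1, L[1]='$', prepend. Next row=LF[1]=0
  step 2: row=0, L[0]='g', prepend. Next row=LF[0]=11
  step 3: row=11, L[11]='f', prepend. Next row=LF[11]=9
  step 4: row=9, L[9]='f', prepend. Next row=LF[9]=8
  step 5: row=8, L[8]='g', prepend. Next row=LF[8]=13
  step 6: row=13, L[13]='g', prepend. Next row=LF[13]=14
  step 7: row=14, L[14]='f', prepend. Next row=LF[14]=10
  step 8: row=10, L[10]='e', prepend. Next row=LF[10]=3
  step 9: row=3, L[3]='f', prepend. Next row=LF[3]=5
  step 10: row=5, L[5]='f', prepend. Next row=LF[5]=7
  step 11: row=7, L[7]='g', prepend. Next row=LF[7]=12
  step 12: row=12, L[12]='e', prepend. Next row=LF[12]=4
  step 13: row=4, L[4]='f', prepend. Next row=LF[4]=6
  step 14: row=6, L[6]='e', prepend. Next row=LF[6]=2
  step 15: row=2, L[2]='e', prepend. Next row=LF[2]=1
Reversed output: eefegffefggffg$

Answer: eefegffefggffg$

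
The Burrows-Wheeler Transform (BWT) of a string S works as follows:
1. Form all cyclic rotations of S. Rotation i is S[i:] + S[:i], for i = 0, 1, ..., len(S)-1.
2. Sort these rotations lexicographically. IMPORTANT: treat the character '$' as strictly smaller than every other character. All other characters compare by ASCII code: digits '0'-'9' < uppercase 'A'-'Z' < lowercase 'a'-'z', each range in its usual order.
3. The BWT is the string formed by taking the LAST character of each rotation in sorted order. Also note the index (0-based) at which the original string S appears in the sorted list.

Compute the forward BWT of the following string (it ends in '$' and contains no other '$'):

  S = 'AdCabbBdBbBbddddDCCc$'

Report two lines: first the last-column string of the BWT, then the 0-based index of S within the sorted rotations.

All 21 rotations (rotation i = S[i:]+S[:i]):
  rot[0] = AdCabbBdBbBbddddDCCc$
  rot[1] = dCabbBdBbBbddddDCCc$A
  rot[2] = CabbBdBbBbddddDCCc$Ad
  rot[3] = abbBdBbBbddddDCCc$AdC
  rot[4] = bbBdBbBbddddDCCc$AdCa
  rot[5] = bBdBbBbddddDCCc$AdCab
  rot[6] = BdBbBbddddDCCc$AdCabb
  rot[7] = dBbBbddddDCCc$AdCabbB
  rot[8] = BbBbddddDCCc$AdCabbBd
  rot[9] = bBbddddDCCc$AdCabbBdB
  rot[10] = BbddddDCCc$AdCabbBdBb
  rot[11] = bddddDCCc$AdCabbBdBbB
  rot[12] = ddddDCCc$AdCabbBdBbBb
  rot[13] = dddDCCc$AdCabbBdBbBbd
  rot[14] = ddDCCc$AdCabbBdBbBbdd
  rot[15] = dDCCc$AdCabbBdBbBbddd
  rot[16] = DCCc$AdCabbBdBbBbdddd
  rot[17] = CCc$AdCabbBdBbBbddddD
  rot[18] = Cc$AdCabbBdBbBbddddDC
  rot[19] = c$AdCabbBdBbBbddddDCC
  rot[20] = $AdCabbBdBbBbddddDCCc
Sorted (with $ < everything):
  sorted[0] = $AdCabbBdBbBbddddDCCc  (last char: 'c')
  sorted[1] = AdCabbBdBbBbddddDCCc$  (last char: '$')
  sorted[2] = BbBbddddDCCc$AdCabbBd  (last char: 'd')
  sorted[3] = BbddddDCCc$AdCabbBdBb  (last char: 'b')
  sorted[4] = BdBbBbddddDCCc$AdCabb  (last char: 'b')
  sorted[5] = CCc$AdCabbBdBbBbddddD  (last char: 'D')
  sorted[6] = CabbBdBbBbddddDCCc$Ad  (last char: 'd')
  sorted[7] = Cc$AdCabbBdBbBbddddDC  (last char: 'C')
  sorted[8] = DCCc$AdCabbBdBbBbdddd  (last char: 'd')
  sorted[9] = abbBdBbBbddddDCCc$AdC  (last char: 'C')
  sorted[10] = bBbddddDCCc$AdCabbBdB  (last char: 'B')
  sorted[11] = bBdBbBbddddDCCc$AdCab  (last char: 'b')
  sorted[12] = bbBdBbBbddddDCCc$AdCa  (last char: 'a')
  sorted[13] = bddddDCCc$AdCabbBdBbB  (last char: 'B')
  sorted[14] = c$AdCabbBdBbBbddddDCC  (last char: 'C')
  sorted[15] = dBbBbddddDCCc$AdCabbB  (last char: 'B')
  sorted[16] = dCabbBdBbBbddddDCCc$A  (last char: 'A')
  sorted[17] = dDCCc$AdCabbBdBbBbddd  (last char: 'd')
  sorted[18] = ddDCCc$AdCabbBdBbBbdd  (last char: 'd')
  sorted[19] = dddDCCc$AdCabbBdBbBbd  (last char: 'd')
  sorted[20] = ddddDCCc$AdCabbBdBbBb  (last char: 'b')
Last column: c$dbbDdCdCBbaBCBAdddb
Original string S is at sorted index 1

Answer: c$dbbDdCdCBbaBCBAdddb
1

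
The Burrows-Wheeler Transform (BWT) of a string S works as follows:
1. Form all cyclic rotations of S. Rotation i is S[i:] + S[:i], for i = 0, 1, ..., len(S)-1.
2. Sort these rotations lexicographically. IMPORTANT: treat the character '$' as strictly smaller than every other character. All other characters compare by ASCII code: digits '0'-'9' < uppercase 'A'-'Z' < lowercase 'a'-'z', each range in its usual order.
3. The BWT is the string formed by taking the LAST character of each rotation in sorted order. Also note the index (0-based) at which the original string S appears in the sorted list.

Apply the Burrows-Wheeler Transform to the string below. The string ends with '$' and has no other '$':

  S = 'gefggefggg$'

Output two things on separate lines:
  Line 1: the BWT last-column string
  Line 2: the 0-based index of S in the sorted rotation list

Answer: gggeeg$ggff
6

Derivation:
All 11 rotations (rotation i = S[i:]+S[:i]):
  rot[0] = gefggefggg$
  rot[1] = efggefggg$g
  rot[2] = fggefggg$ge
  rot[3] = ggefggg$gef
  rot[4] = gefggg$gefg
  rot[5] = efggg$gefgg
  rot[6] = fggg$gefgge
  rot[7] = ggg$gefggef
  rot[8] = gg$gefggefg
  rot[9] = g$gefggefgg
  rot[10] = $gefggefggg
Sorted (with $ < everything):
  sorted[0] = $gefggefggg  (last char: 'g')
  sorted[1] = efggefggg$g  (last char: 'g')
  sorted[2] = efggg$gefgg  (last char: 'g')
  sorted[3] = fggefggg$ge  (last char: 'e')
  sorted[4] = fggg$gefgge  (last char: 'e')
  sorted[5] = g$gefggefgg  (last char: 'g')
  sorted[6] = gefggefggg$  (last char: '$')
  sorted[7] = gefggg$gefg  (last char: 'g')
  sorted[8] = gg$gefggefg  (last char: 'g')
  sorted[9] = ggefggg$gef  (last char: 'f')
  sorted[10] = ggg$gefggef  (last char: 'f')
Last column: gggeeg$ggff
Original string S is at sorted index 6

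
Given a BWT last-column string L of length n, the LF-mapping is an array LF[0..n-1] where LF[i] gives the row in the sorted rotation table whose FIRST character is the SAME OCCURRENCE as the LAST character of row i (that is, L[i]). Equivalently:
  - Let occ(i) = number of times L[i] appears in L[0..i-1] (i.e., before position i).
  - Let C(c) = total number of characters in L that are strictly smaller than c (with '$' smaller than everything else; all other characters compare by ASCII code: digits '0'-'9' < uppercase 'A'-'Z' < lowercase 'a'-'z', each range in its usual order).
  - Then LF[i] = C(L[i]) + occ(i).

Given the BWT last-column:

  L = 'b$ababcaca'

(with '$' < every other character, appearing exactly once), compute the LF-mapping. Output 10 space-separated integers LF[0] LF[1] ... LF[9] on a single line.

Char counts: '$':1, 'a':4, 'b':3, 'c':2
C (first-col start): C('$')=0, C('a')=1, C('b')=5, C('c')=8
L[0]='b': occ=0, LF[0]=C('b')+0=5+0=5
L[1]='$': occ=0, LF[1]=C('$')+0=0+0=0
L[2]='a': occ=0, LF[2]=C('a')+0=1+0=1
L[3]='b': occ=1, LF[3]=C('b')+1=5+1=6
L[4]='a': occ=1, LF[4]=C('a')+1=1+1=2
L[5]='b': occ=2, LF[5]=C('b')+2=5+2=7
L[6]='c': occ=0, LF[6]=C('c')+0=8+0=8
L[7]='a': occ=2, LF[7]=C('a')+2=1+2=3
L[8]='c': occ=1, LF[8]=C('c')+1=8+1=9
L[9]='a': occ=3, LF[9]=C('a')+3=1+3=4

Answer: 5 0 1 6 2 7 8 3 9 4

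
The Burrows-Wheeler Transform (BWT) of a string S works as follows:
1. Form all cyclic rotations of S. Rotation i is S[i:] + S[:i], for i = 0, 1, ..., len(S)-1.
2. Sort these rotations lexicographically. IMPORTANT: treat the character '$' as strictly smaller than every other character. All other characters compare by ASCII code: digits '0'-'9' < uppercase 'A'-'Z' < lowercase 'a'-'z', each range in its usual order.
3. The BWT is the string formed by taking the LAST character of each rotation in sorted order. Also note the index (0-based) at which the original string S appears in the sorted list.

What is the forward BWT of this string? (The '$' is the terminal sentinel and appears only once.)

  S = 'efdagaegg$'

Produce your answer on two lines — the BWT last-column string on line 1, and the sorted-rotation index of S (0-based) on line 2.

Answer: ggdf$aegae
4

Derivation:
All 10 rotations (rotation i = S[i:]+S[:i]):
  rot[0] = efdagaegg$
  rot[1] = fdagaegg$e
  rot[2] = dagaegg$ef
  rot[3] = agaegg$efd
  rot[4] = gaegg$efda
  rot[5] = aegg$efdag
  rot[6] = egg$efdaga
  rot[7] = gg$efdagae
  rot[8] = g$efdagaeg
  rot[9] = $efdagaegg
Sorted (with $ < everything):
  sorted[0] = $efdagaegg  (last char: 'g')
  sorted[1] = aegg$efdag  (last char: 'g')
  sorted[2] = agaegg$efd  (last char: 'd')
  sorted[3] = dagaegg$ef  (last char: 'f')
  sorted[4] = efdagaegg$  (last char: '$')
  sorted[5] = egg$efdaga  (last char: 'a')
  sorted[6] = fdagaegg$e  (last char: 'e')
  sorted[7] = g$efdagaeg  (last char: 'g')
  sorted[8] = gaegg$efda  (last char: 'a')
  sorted[9] = gg$efdagae  (last char: 'e')
Last column: ggdf$aegae
Original string S is at sorted index 4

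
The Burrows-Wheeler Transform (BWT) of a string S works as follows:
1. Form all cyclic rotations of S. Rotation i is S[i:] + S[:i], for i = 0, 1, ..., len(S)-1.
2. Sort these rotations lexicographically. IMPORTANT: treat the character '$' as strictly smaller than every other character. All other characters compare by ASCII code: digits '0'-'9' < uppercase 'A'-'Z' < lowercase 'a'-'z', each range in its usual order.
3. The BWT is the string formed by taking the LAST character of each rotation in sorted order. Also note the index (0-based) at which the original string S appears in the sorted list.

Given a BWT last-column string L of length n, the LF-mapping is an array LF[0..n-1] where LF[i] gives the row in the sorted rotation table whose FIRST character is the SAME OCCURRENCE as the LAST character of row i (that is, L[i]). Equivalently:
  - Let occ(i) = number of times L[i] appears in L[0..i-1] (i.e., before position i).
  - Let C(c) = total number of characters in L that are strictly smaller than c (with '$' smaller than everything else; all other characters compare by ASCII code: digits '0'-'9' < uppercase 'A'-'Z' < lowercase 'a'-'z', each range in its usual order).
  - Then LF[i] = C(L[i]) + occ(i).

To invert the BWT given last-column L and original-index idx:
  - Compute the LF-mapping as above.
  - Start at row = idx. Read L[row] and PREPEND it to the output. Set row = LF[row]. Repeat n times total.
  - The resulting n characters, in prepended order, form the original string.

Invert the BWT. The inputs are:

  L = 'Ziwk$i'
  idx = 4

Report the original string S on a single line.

Answer: kiwiZ$

Derivation:
LF mapping: 1 2 5 4 0 3
Walk LF starting at row 4, prepending L[row]:
  step 1: row=4, L[4]='$', prepend. Next row=LF[4]=0
  step 2: row=0, L[0]='Z', prepend. Next row=LF[0]=1
  step 3: row=1, L[1]='i', prepend. Next row=LF[1]=2
  step 4: row=2, L[2]='w', prepend. Next row=LF[2]=5
  step 5: row=5, L[5]='i', prepend. Next row=LF[5]=3
  step 6: row=3, L[3]='k', prepend. Next row=LF[3]=4
Reversed output: kiwiZ$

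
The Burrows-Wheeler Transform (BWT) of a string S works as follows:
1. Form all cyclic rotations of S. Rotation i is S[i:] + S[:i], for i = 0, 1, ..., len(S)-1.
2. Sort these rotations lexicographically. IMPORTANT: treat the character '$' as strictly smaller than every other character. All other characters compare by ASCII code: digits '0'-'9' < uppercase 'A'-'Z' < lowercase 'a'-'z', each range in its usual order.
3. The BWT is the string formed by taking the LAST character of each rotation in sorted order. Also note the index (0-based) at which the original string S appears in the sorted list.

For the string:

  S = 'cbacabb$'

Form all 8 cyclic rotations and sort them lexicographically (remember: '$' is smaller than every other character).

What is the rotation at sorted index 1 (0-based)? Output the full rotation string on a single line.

Answer: abb$cbac

Derivation:
All 8 rotations (rotation i = S[i:]+S[:i]):
  rot[0] = cbacabb$
  rot[1] = bacabb$c
  rot[2] = acabb$cb
  rot[3] = cabb$cba
  rot[4] = abb$cbac
  rot[5] = bb$cbaca
  rot[6] = b$cbacab
  rot[7] = $cbacabb
Sorted (with $ < everything):
  sorted[0] = $cbacabb
  sorted[1] = abb$cbac
  sorted[2] = acabb$cb
  sorted[3] = b$cbacab
  sorted[4] = bacabb$c
  sorted[5] = bb$cbaca
  sorted[6] = cabb$cba
  sorted[7] = cbacabb$
sorted[1] = abb$cbac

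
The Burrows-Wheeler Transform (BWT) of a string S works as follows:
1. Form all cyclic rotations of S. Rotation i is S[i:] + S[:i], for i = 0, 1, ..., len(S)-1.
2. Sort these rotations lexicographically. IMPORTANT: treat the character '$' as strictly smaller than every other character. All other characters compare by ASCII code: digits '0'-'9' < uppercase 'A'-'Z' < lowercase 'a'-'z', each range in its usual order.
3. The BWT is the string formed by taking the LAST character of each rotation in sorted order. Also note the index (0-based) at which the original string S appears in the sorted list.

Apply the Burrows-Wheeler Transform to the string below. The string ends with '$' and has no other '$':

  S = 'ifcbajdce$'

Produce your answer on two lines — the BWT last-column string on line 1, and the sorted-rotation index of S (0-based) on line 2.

Answer: ebcfdjci$a
8

Derivation:
All 10 rotations (rotation i = S[i:]+S[:i]):
  rot[0] = ifcbajdce$
  rot[1] = fcbajdce$i
  rot[2] = cbajdce$if
  rot[3] = bajdce$ifc
  rot[4] = ajdce$ifcb
  rot[5] = jdce$ifcba
  rot[6] = dce$ifcbaj
  rot[7] = ce$ifcbajd
  rot[8] = e$ifcbajdc
  rot[9] = $ifcbajdce
Sorted (with $ < everything):
  sorted[0] = $ifcbajdce  (last char: 'e')
  sorted[1] = ajdce$ifcb  (last char: 'b')
  sorted[2] = bajdce$ifc  (last char: 'c')
  sorted[3] = cbajdce$if  (last char: 'f')
  sorted[4] = ce$ifcbajd  (last char: 'd')
  sorted[5] = dce$ifcbaj  (last char: 'j')
  sorted[6] = e$ifcbajdc  (last char: 'c')
  sorted[7] = fcbajdce$i  (last char: 'i')
  sorted[8] = ifcbajdce$  (last char: '$')
  sorted[9] = jdce$ifcba  (last char: 'a')
Last column: ebcfdjci$a
Original string S is at sorted index 8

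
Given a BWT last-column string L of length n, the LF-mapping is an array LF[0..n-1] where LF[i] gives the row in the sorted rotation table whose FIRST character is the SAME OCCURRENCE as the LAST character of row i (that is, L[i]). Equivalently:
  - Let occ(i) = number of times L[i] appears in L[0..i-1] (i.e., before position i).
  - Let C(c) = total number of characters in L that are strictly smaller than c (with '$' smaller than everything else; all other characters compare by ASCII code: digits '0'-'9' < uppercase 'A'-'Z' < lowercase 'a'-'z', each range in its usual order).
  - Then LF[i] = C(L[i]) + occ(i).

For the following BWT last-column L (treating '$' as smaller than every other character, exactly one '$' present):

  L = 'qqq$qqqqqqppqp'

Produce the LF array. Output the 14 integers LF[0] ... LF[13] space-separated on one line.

Answer: 4 5 6 0 7 8 9 10 11 12 1 2 13 3

Derivation:
Char counts: '$':1, 'p':3, 'q':10
C (first-col start): C('$')=0, C('p')=1, C('q')=4
L[0]='q': occ=0, LF[0]=C('q')+0=4+0=4
L[1]='q': occ=1, LF[1]=C('q')+1=4+1=5
L[2]='q': occ=2, LF[2]=C('q')+2=4+2=6
L[3]='$': occ=0, LF[3]=C('$')+0=0+0=0
L[4]='q': occ=3, LF[4]=C('q')+3=4+3=7
L[5]='q': occ=4, LF[5]=C('q')+4=4+4=8
L[6]='q': occ=5, LF[6]=C('q')+5=4+5=9
L[7]='q': occ=6, LF[7]=C('q')+6=4+6=10
L[8]='q': occ=7, LF[8]=C('q')+7=4+7=11
L[9]='q': occ=8, LF[9]=C('q')+8=4+8=12
L[10]='p': occ=0, LF[10]=C('p')+0=1+0=1
L[11]='p': occ=1, LF[11]=C('p')+1=1+1=2
L[12]='q': occ=9, LF[12]=C('q')+9=4+9=13
L[13]='p': occ=2, LF[13]=C('p')+2=1+2=3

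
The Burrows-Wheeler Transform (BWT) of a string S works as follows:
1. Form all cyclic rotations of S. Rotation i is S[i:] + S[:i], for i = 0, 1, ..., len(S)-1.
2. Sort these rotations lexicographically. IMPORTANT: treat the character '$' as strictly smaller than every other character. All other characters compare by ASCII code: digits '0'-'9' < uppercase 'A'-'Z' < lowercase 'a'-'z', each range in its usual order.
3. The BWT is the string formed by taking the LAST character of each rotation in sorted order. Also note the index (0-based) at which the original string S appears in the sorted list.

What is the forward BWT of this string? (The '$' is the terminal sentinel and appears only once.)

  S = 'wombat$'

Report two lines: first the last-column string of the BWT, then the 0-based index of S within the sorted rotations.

Answer: tbmowa$
6

Derivation:
All 7 rotations (rotation i = S[i:]+S[:i]):
  rot[0] = wombat$
  rot[1] = ombat$w
  rot[2] = mbat$wo
  rot[3] = bat$wom
  rot[4] = at$womb
  rot[5] = t$womba
  rot[6] = $wombat
Sorted (with $ < everything):
  sorted[0] = $wombat  (last char: 't')
  sorted[1] = at$womb  (last char: 'b')
  sorted[2] = bat$wom  (last char: 'm')
  sorted[3] = mbat$wo  (last char: 'o')
  sorted[4] = ombat$w  (last char: 'w')
  sorted[5] = t$womba  (last char: 'a')
  sorted[6] = wombat$  (last char: '$')
Last column: tbmowa$
Original string S is at sorted index 6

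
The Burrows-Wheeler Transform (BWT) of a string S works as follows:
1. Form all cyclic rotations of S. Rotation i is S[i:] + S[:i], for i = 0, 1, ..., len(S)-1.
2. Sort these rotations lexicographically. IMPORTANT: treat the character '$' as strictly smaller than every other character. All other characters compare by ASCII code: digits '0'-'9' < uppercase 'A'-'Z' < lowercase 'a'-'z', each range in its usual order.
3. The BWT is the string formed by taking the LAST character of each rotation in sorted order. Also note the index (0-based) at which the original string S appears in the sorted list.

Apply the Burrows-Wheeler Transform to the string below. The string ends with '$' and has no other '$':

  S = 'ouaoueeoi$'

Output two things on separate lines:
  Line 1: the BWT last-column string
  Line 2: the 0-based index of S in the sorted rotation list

All 10 rotations (rotation i = S[i:]+S[:i]):
  rot[0] = ouaoueeoi$
  rot[1] = uaoueeoi$o
  rot[2] = aoueeoi$ou
  rot[3] = oueeoi$oua
  rot[4] = ueeoi$ouao
  rot[5] = eeoi$ouaou
  rot[6] = eoi$ouaoue
  rot[7] = oi$ouaouee
  rot[8] = i$ouaoueeo
  rot[9] = $ouaoueeoi
Sorted (with $ < everything):
  sorted[0] = $ouaoueeoi  (last char: 'i')
  sorted[1] = aoueeoi$ou  (last char: 'u')
  sorted[2] = eeoi$ouaou  (last char: 'u')
  sorted[3] = eoi$ouaoue  (last char: 'e')
  sorted[4] = i$ouaoueeo  (last char: 'o')
  sorted[5] = oi$ouaouee  (last char: 'e')
  sorted[6] = ouaoueeoi$  (last char: '$')
  sorted[7] = oueeoi$oua  (last char: 'a')
  sorted[8] = uaoueeoi$o  (last char: 'o')
  sorted[9] = ueeoi$ouao  (last char: 'o')
Last column: iuueoe$aoo
Original string S is at sorted index 6

Answer: iuueoe$aoo
6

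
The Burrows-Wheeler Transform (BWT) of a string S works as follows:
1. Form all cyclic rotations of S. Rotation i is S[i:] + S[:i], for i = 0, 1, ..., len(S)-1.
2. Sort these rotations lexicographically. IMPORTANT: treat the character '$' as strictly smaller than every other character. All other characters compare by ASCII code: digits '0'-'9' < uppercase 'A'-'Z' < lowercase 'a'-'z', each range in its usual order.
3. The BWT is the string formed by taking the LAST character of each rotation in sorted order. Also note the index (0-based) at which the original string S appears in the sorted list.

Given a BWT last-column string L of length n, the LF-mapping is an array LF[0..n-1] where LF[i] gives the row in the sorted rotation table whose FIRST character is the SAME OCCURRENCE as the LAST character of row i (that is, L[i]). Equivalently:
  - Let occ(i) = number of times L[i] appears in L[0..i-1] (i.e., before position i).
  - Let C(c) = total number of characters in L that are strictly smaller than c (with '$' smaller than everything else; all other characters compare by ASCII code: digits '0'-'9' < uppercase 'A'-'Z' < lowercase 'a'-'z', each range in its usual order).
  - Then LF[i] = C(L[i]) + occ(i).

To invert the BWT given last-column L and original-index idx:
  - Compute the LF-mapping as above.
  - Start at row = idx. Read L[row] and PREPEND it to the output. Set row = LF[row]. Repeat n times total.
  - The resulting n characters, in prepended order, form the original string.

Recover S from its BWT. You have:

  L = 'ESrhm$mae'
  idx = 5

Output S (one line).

Answer: hammerSE$

Derivation:
LF mapping: 1 2 8 5 6 0 7 3 4
Walk LF starting at row 5, prepending L[row]:
  step 1: row=5, L[5]='$', prepend. Next row=LF[5]=0
  step 2: row=0, L[0]='E', prepend. Next row=LF[0]=1
  step 3: row=1, L[1]='S', prepend. Next row=LF[1]=2
  step 4: row=2, L[2]='r', prepend. Next row=LF[2]=8
  step 5: row=8, L[8]='e', prepend. Next row=LF[8]=4
  step 6: row=4, L[4]='m', prepend. Next row=LF[4]=6
  step 7: row=6, L[6]='m', prepend. Next row=LF[6]=7
  step 8: row=7, L[7]='a', prepend. Next row=LF[7]=3
  step 9: row=3, L[3]='h', prepend. Next row=LF[3]=5
Reversed output: hammerSE$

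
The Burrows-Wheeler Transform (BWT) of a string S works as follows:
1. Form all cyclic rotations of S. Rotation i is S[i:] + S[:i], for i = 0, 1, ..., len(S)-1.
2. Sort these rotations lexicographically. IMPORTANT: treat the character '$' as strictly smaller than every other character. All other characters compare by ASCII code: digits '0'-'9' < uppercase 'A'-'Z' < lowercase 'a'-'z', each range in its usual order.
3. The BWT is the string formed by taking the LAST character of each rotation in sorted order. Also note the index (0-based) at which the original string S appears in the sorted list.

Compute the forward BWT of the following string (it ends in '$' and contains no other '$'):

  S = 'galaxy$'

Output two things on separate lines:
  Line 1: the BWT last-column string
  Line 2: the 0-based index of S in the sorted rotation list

Answer: ygl$aax
3

Derivation:
All 7 rotations (rotation i = S[i:]+S[:i]):
  rot[0] = galaxy$
  rot[1] = alaxy$g
  rot[2] = laxy$ga
  rot[3] = axy$gal
  rot[4] = xy$gala
  rot[5] = y$galax
  rot[6] = $galaxy
Sorted (with $ < everything):
  sorted[0] = $galaxy  (last char: 'y')
  sorted[1] = alaxy$g  (last char: 'g')
  sorted[2] = axy$gal  (last char: 'l')
  sorted[3] = galaxy$  (last char: '$')
  sorted[4] = laxy$ga  (last char: 'a')
  sorted[5] = xy$gala  (last char: 'a')
  sorted[6] = y$galax  (last char: 'x')
Last column: ygl$aax
Original string S is at sorted index 3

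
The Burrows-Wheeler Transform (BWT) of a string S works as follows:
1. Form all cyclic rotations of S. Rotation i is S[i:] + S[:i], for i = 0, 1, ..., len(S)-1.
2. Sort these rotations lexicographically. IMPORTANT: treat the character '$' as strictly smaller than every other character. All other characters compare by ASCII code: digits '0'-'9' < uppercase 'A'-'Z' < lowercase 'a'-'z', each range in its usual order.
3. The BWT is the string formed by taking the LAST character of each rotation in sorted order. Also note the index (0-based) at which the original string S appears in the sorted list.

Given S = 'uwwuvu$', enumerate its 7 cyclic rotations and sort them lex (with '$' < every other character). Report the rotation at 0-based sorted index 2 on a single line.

Answer: uvu$uww

Derivation:
All 7 rotations (rotation i = S[i:]+S[:i]):
  rot[0] = uwwuvu$
  rot[1] = wwuvu$u
  rot[2] = wuvu$uw
  rot[3] = uvu$uww
  rot[4] = vu$uwwu
  rot[5] = u$uwwuv
  rot[6] = $uwwuvu
Sorted (with $ < everything):
  sorted[0] = $uwwuvu
  sorted[1] = u$uwwuv
  sorted[2] = uvu$uww
  sorted[3] = uwwuvu$
  sorted[4] = vu$uwwu
  sorted[5] = wuvu$uw
  sorted[6] = wwuvu$u
sorted[2] = uvu$uww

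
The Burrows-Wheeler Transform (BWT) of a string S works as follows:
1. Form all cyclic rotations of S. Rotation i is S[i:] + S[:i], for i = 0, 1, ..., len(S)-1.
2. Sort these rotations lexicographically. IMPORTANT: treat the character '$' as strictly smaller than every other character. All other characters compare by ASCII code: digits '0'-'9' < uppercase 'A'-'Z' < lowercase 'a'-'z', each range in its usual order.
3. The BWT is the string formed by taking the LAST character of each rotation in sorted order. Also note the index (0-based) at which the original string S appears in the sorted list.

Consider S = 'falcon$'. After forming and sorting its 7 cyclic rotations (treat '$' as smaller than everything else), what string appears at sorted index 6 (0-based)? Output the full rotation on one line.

All 7 rotations (rotation i = S[i:]+S[:i]):
  rot[0] = falcon$
  rot[1] = alcon$f
  rot[2] = lcon$fa
  rot[3] = con$fal
  rot[4] = on$falc
  rot[5] = n$falco
  rot[6] = $falcon
Sorted (with $ < everything):
  sorted[0] = $falcon
  sorted[1] = alcon$f
  sorted[2] = con$fal
  sorted[3] = falcon$
  sorted[4] = lcon$fa
  sorted[5] = n$falco
  sorted[6] = on$falc
sorted[6] = on$falc

Answer: on$falc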